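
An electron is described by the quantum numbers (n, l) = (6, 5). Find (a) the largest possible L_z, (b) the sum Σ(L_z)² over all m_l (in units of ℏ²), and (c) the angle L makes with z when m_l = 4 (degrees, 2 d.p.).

L_z,max = 5ℏ; Σ(L_z)² = 110 ℏ²; θ(m_l=4) ≈ 43.09°

L_z,max = lℏ = 5ℏ.
Σ m_l² = 110, so Σ(L_z)² = 110 ℏ².
For m_l = 4: cos θ = 4/√30, θ ≈ 43.09°.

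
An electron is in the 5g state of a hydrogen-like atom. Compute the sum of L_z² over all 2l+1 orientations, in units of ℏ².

The 5g subshell has l = 4.
m_l ∈ {-4, -3, -2, -1, 0, 1, 2, 3, 4}.
Summing m² from −4 to 4: Σ m_l² = 60.

Σ(L_z)² = 60 ℏ²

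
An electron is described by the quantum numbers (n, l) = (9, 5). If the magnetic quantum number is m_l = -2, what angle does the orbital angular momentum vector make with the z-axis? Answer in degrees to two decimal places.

θ ≈ 111.42°

|L|² = l(l+1)ℏ² = 30ℏ², so |L| = √30 ℏ.
L_z = m_l ℏ = −2ℏ.
cos θ = L_z/|L| = -2/√30, so θ ≈ 111.42°.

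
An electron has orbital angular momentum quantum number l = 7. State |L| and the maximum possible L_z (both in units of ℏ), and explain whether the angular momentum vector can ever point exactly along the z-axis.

No: L_z,max = 7ℏ < |L| = 2√14 ℏ ≈ 7.483ℏ

|L| = 2√14 ℏ ≈ 7.4833ℏ, while L_z,max = lℏ = 7ℏ.
Since |L| > L_z,max, the vector can never point exactly along z; the closest it comes is θ_min = arccos(7/√56) ≈ 20.7°.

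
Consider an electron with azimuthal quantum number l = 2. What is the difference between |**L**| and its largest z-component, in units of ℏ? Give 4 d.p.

|L| = √6 ℏ ≈ 2.4495ℏ, while L_z,max = lℏ = 2ℏ.
The difference is (√6 − 2)ℏ ≈ 0.4495ℏ.

|L| − L_z,max ≈ 0.4495ℏ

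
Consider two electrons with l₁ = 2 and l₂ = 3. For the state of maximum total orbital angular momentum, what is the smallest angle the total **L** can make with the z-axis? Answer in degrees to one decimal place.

Angular momentum addition gives L = |l₁ − l₂|, …, l₁ + l₂.
L ∈ {1, 2, 3, 4, 5}.
The maximum is L = 5, with |L_tot| = ℏ√(5·6) = √30 ℏ.
The minimum angle with z is arccos(5/√30) ≈ 24.1°.

θ_min ≈ 24.1°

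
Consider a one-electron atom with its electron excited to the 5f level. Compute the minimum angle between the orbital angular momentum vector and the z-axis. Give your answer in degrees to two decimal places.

θ_min ≈ 30.00°

The 5f level has l = 3.
|L| = ℏ√(l(l+1)) = 2√3 ℏ.
The smallest angle corresponds to the largest L_z, i.e. m_l = l = 3, giving L_z = 3ℏ.
cos θ_min = 3/√12, so θ_min ≈ 30.00°.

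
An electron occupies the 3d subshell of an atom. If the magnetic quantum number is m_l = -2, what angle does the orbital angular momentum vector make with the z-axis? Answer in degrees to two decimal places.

θ ≈ 144.74°

For 3d, l = 2.
|L|² = l(l+1)ℏ² = 6ℏ², so |L| = √6 ℏ.
L_z = m_l ℏ = −2ℏ.
cos θ = L_z/|L| = -2/√6, so θ ≈ 144.74°.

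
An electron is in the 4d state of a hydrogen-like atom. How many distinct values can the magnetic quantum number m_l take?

The 4d subshell has l = 2.
The number of m_l values is 2l + 1 = 2·2 + 1 = 5.

5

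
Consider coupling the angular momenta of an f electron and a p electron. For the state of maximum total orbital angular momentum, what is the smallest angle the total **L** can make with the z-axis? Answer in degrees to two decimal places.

The total orbital quantum number L ranges from |l₁ − l₂| to l₁ + l₂ in integer steps.
L ∈ {2, 3, 4}.
The maximum is L = 4, with |L_tot| = ℏ√(4·5) = 2√5 ℏ.
The minimum angle with z is arccos(4/√20) ≈ 26.57°.

θ_min ≈ 26.57°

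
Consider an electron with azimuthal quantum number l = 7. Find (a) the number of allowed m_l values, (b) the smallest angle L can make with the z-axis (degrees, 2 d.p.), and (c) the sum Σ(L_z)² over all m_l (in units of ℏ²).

15 values; θ_min ≈ 20.70°; Σ(L_z)² = 280 ℏ²

There are 2l+1 = 15 values of m_l.
cos θ_min = 7/√56, so θ_min ≈ 20.70°.
Σ m_l² = 280, so Σ(L_z)² = 280 ℏ².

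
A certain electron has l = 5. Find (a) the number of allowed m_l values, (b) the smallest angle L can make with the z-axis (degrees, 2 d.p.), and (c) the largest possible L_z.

11 values; θ_min ≈ 24.09°; L_z,max = 5ℏ

There are 2l+1 = 11 values of m_l.
cos θ_min = 5/√30, so θ_min ≈ 24.09°.
L_z,max = lℏ = 5ℏ.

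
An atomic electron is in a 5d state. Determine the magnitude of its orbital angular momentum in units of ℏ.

5d means n = 5, l = 2.
|L| = ℏ√(l(l+1)) = ℏ√(2·3) = √6 ℏ

|L| = √6 ℏ ≈ 2.449ℏ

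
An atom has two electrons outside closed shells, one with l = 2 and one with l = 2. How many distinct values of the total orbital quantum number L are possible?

Angular momentum addition gives L = |l₁ − l₂|, …, l₁ + l₂.
L ∈ {0, 1, 2, 3, 4}.
That is 5 values.

5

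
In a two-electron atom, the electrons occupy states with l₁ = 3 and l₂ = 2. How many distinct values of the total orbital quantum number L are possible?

5

The total orbital quantum number L ranges from |l₁ − l₂| to l₁ + l₂ in integer steps.
Allowed values: L = 1, 2, 3, 4, 5.
That is 5 values.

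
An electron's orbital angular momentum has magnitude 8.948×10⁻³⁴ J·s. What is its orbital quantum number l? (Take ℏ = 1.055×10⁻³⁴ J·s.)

l = 8

Dividing by ℏ: |L|/ℏ ≈ 8.482.
(|L|/ℏ)² = l(l+1) ≈ 71.94 ⇒ l = 8.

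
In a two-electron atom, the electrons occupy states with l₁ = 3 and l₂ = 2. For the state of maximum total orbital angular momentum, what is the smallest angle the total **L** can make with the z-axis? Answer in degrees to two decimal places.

L runs from |3 − 2| = 1 to 3 + 2 = 5.
Allowed values: L = 1, 2, 3, 4, 5.
The maximum is L = 5, with |L_tot| = ℏ√(5·6) = √30 ℏ.
The minimum angle with z is arccos(5/√30) ≈ 24.09°.

θ_min ≈ 24.09°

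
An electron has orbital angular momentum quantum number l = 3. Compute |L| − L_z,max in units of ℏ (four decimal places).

|L| = 2√3 ℏ ≈ 3.4641ℏ, while L_z,max = lℏ = 3ℏ.
The difference is (2√3 − 3)ℏ ≈ 0.4641ℏ.

|L| − L_z,max ≈ 0.4641ℏ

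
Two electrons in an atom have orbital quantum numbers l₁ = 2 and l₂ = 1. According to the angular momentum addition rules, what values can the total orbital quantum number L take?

The total orbital quantum number L ranges from |l₁ − l₂| to l₁ + l₂ in integer steps.
So L can be 1, 2, 3.

L = 1, 2, 3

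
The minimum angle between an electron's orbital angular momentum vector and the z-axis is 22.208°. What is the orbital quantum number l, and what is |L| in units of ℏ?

At minimum angle, m_l = l, so cos θ = l/√(l(l+1)); cos²θ = l/(l+1) = 0.8571.
l = cos²θ/sin²θ ≈ 6.
Then |L| = ℏ√(6·7) = √42 ℏ.

l = 6, |L| = √42 ℏ ≈ 6.481ℏ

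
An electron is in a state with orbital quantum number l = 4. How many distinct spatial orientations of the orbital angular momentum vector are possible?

The number of m_l values is 2l + 1 = 2·4 + 1 = 9.

9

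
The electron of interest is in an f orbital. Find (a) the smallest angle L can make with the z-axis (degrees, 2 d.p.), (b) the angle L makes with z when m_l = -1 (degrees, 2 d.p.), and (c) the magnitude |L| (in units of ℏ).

θ_min ≈ 30.00°; θ(m_l=-1) ≈ 106.78°; |L| = 2√3 ℏ ≈ 3.464ℏ

The letter f corresponds to l = 3.
cos θ_min = 3/√12, so θ_min ≈ 30.00°.
For m_l = -1: cos θ = -1/√12, θ ≈ 106.78°.
|L| = ℏ√(3·4) = 2√3 ℏ ≈ 3.464ℏ.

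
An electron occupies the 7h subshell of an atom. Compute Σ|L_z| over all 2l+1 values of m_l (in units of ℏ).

Σ|L_z| = 30 ℏ

For 7h, l = 5.
The allowed m_l values are -5, -4, -3, -2, -1, 0, 1, 2, 3, 4, 5.
Σ|m_l| = l(l+1) = 30.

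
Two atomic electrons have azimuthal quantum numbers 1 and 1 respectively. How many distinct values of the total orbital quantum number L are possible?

3

L runs from |1 − 1| = 0 to 1 + 1 = 2.
So L can be 0, 1, 2.
That is 3 values.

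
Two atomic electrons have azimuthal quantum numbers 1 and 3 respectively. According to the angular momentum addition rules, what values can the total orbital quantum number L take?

L = 2, 3, 4

Angular momentum addition gives L = |l₁ − l₂|, …, l₁ + l₂.
L ∈ {2, 3, 4}.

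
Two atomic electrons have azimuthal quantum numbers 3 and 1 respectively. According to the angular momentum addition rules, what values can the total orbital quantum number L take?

L = 2, 3, 4

The total orbital quantum number L ranges from |l₁ − l₂| to l₁ + l₂ in integer steps.
L ∈ {2, 3, 4}.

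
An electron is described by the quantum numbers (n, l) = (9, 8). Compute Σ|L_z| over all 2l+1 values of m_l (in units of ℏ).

The allowed m_l values are -8, -7, -6, -5, -4, -3, -2, -1, 0, 1, 2, 3, 4, 5, 6, 7, 8.
Σ|m_l| = 2·8(8+1)/2 = 72.

Σ|L_z| = 72 ℏ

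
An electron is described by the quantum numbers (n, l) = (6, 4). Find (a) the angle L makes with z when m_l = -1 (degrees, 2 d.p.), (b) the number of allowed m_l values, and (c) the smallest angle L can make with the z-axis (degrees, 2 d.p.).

θ(m_l=-1) ≈ 102.92°; 9 values; θ_min ≈ 26.57°

For m_l = -1: cos θ = -1/√20, θ ≈ 102.92°.
There are 2l+1 = 9 values of m_l.
cos θ_min = 4/√20, so θ_min ≈ 26.57°.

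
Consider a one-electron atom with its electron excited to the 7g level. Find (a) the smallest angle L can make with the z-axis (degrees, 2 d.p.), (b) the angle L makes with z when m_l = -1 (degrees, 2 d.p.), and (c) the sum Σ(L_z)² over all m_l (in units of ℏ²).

θ_min ≈ 26.57°; θ(m_l=-1) ≈ 102.92°; Σ(L_z)² = 60 ℏ²

The 7g level has l = 4.
cos θ_min = 4/√20, so θ_min ≈ 26.57°.
For m_l = -1: cos θ = -1/√20, θ ≈ 102.92°.
Σ m_l² = 60, so Σ(L_z)² = 60 ℏ².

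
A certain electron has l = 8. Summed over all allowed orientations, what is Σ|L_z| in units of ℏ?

Σ|L_z| = 72 ℏ

m_l ∈ {-8, -7, -6, -5, -4, -3, -2, -1, 0, 1, 2, 3, 4, 5, 6, 7, 8}.
Σ|m_l| = l(l+1) = 72.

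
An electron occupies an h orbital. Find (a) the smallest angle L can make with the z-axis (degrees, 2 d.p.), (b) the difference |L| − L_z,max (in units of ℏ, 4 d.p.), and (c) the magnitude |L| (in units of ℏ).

θ_min ≈ 24.09°; |L|−L_z,max ≈ 0.4772ℏ; |L| = √30 ℏ ≈ 5.477ℏ

For an h orbital, l = 5.
cos θ_min = 5/√30, so θ_min ≈ 24.09°.
|L| − L_z,max = (√30 − 5)ℏ ≈ 0.4772ℏ.
|L| = ℏ√(5·6) = √30 ℏ ≈ 5.477ℏ.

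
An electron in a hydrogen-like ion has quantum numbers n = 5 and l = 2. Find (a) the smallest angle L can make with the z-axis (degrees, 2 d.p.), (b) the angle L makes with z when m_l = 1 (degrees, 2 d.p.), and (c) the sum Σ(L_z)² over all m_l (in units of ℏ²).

θ_min ≈ 35.26°; θ(m_l=1) ≈ 65.91°; Σ(L_z)² = 10 ℏ²

cos θ_min = 2/√6, so θ_min ≈ 35.26°.
For m_l = 1: cos θ = 1/√6, θ ≈ 65.91°.
Σ m_l² = 10, so Σ(L_z)² = 10 ℏ².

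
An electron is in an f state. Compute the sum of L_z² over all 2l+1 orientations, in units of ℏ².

An f state has l = 3.
m_l runs from −3 to 3, i.e. {-3, -2, -1, 0, 1, 2, 3}.
Σ m_l² = 2·(1 + 4 + 9) = 28.

Σ(L_z)² = 28 ℏ²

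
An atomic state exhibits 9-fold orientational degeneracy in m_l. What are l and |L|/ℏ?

9 = 2l + 1, so l = (9−1)/2 = 4.
Then |L| = √(l(l+1)) ℏ = 2√5 ℏ.

l = 4, |L| = 2√5 ℏ ≈ 4.472ℏ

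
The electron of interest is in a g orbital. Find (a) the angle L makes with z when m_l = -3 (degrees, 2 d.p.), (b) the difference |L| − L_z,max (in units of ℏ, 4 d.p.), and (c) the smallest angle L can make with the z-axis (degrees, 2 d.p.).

θ(m_l=-3) ≈ 132.13°; |L|−L_z,max ≈ 0.4721ℏ; θ_min ≈ 26.57°

A g state has l = 4.
For m_l = -3: cos θ = -3/√20, θ ≈ 132.13°.
|L| − L_z,max = (2√5 − 4)ℏ ≈ 0.4721ℏ.
cos θ_min = 4/√20, so θ_min ≈ 26.57°.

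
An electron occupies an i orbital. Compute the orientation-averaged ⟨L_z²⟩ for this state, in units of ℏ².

⟨L_z²⟩ = 14 ℏ²

The letter i corresponds to l = 6.
m_l ∈ {-6, -5, -4, -3, -2, -1, 0, 1, 2, 3, 4, 5, 6}.
⟨L_z²⟩ = ℏ²·l(l+1)/3 = 14ℏ².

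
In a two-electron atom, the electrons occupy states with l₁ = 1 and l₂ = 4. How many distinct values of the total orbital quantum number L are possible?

L runs from |1 − 4| = 3 to 1 + 4 = 5.
So L can be 3, 4, 5.
That is 3 values.

3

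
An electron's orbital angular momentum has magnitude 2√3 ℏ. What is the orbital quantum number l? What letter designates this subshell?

l = 3 (f orbital)

Since |L|² = l(l+1)ℏ², l(l+1) = 12.
l² + l − 12 = 0 ⇒ l = 3.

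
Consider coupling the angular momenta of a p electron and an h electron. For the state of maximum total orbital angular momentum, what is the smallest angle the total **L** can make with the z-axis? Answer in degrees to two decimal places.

L runs from |1 − 5| = 4 to 1 + 5 = 6.
Allowed values: L = 4, 5, 6.
The maximum is L = 6, with |L_tot| = ℏ√(6·7) = √42 ℏ.
The minimum angle with z is arccos(6/√42) ≈ 22.21°.

θ_min ≈ 22.21°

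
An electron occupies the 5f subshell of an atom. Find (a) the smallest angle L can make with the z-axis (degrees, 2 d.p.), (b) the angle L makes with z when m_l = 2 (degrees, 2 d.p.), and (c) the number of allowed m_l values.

The 5f subshell has l = 3.
cos θ_min = 3/√12, so θ_min ≈ 30.00°.
For m_l = 2: cos θ = 2/√12, θ ≈ 54.74°.
There are 2l+1 = 7 values of m_l.

θ_min ≈ 30.00°; θ(m_l=2) ≈ 54.74°; 7 values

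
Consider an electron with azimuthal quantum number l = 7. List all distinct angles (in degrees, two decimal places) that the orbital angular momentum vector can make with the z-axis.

θ ∈ {20.70°, 36.70°, 48.08°, 57.69°, 66.37°, 74.50°, 82.32°, 90.00°, 97.68°, 105.50°, 113.63°, 122.31°, 131.92°, 143.30°, 159.30°}

|L|² = l(l+1)ℏ² = 56ℏ², so |L| = 2√14 ℏ.
cos θ = m_l/√56 for each m_l ∈ {-7, -6, -5, -4, -3, -2, -1, 0, 1, 2, 3, 4, 5, 6, 7}.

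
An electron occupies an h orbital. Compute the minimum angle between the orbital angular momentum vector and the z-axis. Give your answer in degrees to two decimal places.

An h state has l = 5.
|L| = ℏ√(l(l+1)) = √30 ℏ.
The smallest angle corresponds to the largest L_z, i.e. m_l = l = 5, giving L_z = 5ℏ.
cos θ_min = 5/√30, so θ_min ≈ 24.09°.

θ_min ≈ 24.09°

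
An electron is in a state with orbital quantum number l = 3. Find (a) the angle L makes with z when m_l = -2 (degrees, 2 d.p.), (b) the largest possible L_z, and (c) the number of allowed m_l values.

For m_l = -2: cos θ = -2/√12, θ ≈ 125.26°.
L_z,max = lℏ = 3ℏ.
There are 2l+1 = 7 values of m_l.

θ(m_l=-2) ≈ 125.26°; L_z,max = 3ℏ; 7 values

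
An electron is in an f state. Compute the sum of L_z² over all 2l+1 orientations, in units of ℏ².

The letter f corresponds to l = 3.
The allowed m_l values are -3, -2, -1, 0, 1, 2, 3.
Σ m_l² = l(l+1)(2l+1)/3 = 3·4·7/3 = 28.

Σ(L_z)² = 28 ℏ²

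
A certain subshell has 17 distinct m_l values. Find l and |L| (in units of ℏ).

17 = 2l + 1, so l = (17−1)/2 = 8.
|L| = ℏ√(l(l+1)) = ℏ√(8·9) = 6√2 ℏ.

l = 8, |L| = 6√2 ℏ ≈ 8.485ℏ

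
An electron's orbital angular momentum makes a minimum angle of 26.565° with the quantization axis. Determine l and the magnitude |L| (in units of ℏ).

l = 4, |L| = 2√5 ℏ ≈ 4.472ℏ

cos θ_min = l/√(l(l+1)) = √(l/(l+1)), so l/(l+1) = cos²(26.565°) = 0.8000.
l = cos²θ/sin²θ ≈ 4.
Then |L| = ℏ√(4·5) = 2√5 ℏ.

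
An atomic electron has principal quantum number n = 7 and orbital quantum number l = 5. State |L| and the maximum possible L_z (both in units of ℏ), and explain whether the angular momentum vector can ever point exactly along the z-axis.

No: L_z,max = 5ℏ < |L| = √30 ℏ ≈ 5.477ℏ

|L| = √30 ℏ ≈ 5.4772ℏ, while L_z,max = lℏ = 5ℏ.
Since |L| > L_z,max, the vector can never point exactly along z; the closest it comes is θ_min = arccos(5/√30) ≈ 24.1°.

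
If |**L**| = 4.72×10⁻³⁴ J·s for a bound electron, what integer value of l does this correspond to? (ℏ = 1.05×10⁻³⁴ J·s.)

|L|/ℏ = (4.72×10⁻³⁴)/(1.05×10⁻³⁴) ≈ 4.495.
l(l+1) ≈ 4.495² ≈ 20.21, so l = 4.

l = 4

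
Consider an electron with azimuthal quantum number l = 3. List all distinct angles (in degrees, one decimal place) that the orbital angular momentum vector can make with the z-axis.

θ ∈ {30.0°, 54.7°, 73.2°, 90.0°, 106.8°, 125.3°, 150.0°}

|L| = ℏ√(l(l+1)) = 2√3 ℏ.
cos θ = m_l/√12 for each m_l ∈ {-3, -2, -1, 0, 1, 2, 3}.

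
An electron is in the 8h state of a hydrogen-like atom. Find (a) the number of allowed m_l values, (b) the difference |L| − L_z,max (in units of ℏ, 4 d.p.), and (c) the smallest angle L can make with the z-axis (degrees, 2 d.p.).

11 values; |L|−L_z,max ≈ 0.4772ℏ; θ_min ≈ 24.09°

The 8h subshell has l = 5.
There are 2l+1 = 11 values of m_l.
|L| − L_z,max = (√30 − 5)ℏ ≈ 0.4772ℏ.
cos θ_min = 5/√30, so θ_min ≈ 24.09°.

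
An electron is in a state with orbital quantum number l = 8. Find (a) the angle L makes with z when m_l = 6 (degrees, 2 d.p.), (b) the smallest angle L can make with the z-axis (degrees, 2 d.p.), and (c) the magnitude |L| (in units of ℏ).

For m_l = 6: cos θ = 6/√72, θ ≈ 45.00°.
cos θ_min = 8/√72, so θ_min ≈ 19.47°.
|L| = ℏ√(8·9) = 6√2 ℏ ≈ 8.485ℏ.

θ(m_l=6) ≈ 45.00°; θ_min ≈ 19.47°; |L| = 6√2 ℏ ≈ 8.485ℏ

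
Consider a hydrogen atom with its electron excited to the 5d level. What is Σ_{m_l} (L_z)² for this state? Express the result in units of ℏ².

Σ(L_z)² = 10 ℏ²

The 5d level has l = 2.
m_l ∈ {-2, -1, 0, 1, 2}.
Σ m_l² = 2·(1 + 4) = 10.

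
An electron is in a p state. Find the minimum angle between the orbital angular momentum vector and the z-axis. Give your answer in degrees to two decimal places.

θ_min ≈ 45.00°

A p state has l = 1.
|L| = ℏ√(l(l+1)) = √2 ℏ.
The smallest angle corresponds to the largest L_z, i.e. m_l = l = 1, giving L_z = 1ℏ.
cos θ_min = 1/√2, so θ_min ≈ 45.00°.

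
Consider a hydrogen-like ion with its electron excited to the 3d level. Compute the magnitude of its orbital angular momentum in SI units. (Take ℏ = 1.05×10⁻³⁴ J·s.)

|L| = 2.57×10⁻³⁴ J·s

The 3d level has l = 2.
|L| = ℏ√(l(l+1)) = ℏ√(2·3) = √6 ℏ
Numerically, |L| = 2.449 × (1.05×10⁻³⁴ J·s) = 2.57×10⁻³⁴ J·s.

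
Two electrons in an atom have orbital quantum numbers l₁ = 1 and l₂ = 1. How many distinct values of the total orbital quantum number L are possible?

3

L runs from |1 − 1| = 0 to 1 + 1 = 2.
L ∈ {0, 1, 2}.
That is 3 values.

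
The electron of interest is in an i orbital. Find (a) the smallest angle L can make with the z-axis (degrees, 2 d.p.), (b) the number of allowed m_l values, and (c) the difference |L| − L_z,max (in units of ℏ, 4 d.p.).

The letter i corresponds to l = 6.
cos θ_min = 6/√42, so θ_min ≈ 22.21°.
There are 2l+1 = 13 values of m_l.
|L| − L_z,max = (√42 − 6)ℏ ≈ 0.4807ℏ.

θ_min ≈ 22.21°; 13 values; |L|−L_z,max ≈ 0.4807ℏ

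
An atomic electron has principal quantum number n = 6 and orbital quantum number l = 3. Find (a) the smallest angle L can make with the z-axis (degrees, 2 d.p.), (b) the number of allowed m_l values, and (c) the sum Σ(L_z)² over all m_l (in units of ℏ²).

cos θ_min = 3/√12, so θ_min ≈ 30.00°.
There are 2l+1 = 7 values of m_l.
Σ m_l² = 28, so Σ(L_z)² = 28 ℏ².

θ_min ≈ 30.00°; 7 values; Σ(L_z)² = 28 ℏ²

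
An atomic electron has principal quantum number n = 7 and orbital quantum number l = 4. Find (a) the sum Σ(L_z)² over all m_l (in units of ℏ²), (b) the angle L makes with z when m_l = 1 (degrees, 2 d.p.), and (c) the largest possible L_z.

Σ(L_z)² = 60 ℏ²; θ(m_l=1) ≈ 77.08°; L_z,max = 4ℏ

Σ m_l² = 60, so Σ(L_z)² = 60 ℏ².
For m_l = 1: cos θ = 1/√20, θ ≈ 77.08°.
L_z,max = lℏ = 4ℏ.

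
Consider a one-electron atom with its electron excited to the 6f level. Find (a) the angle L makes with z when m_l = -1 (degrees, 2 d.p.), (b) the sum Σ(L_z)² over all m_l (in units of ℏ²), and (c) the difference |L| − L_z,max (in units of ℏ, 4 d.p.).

The 6f level has l = 3.
For m_l = -1: cos θ = -1/√12, θ ≈ 106.78°.
Σ m_l² = 28, so Σ(L_z)² = 28 ℏ².
|L| − L_z,max = (2√3 − 3)ℏ ≈ 0.4641ℏ.

θ(m_l=-1) ≈ 106.78°; Σ(L_z)² = 28 ℏ²; |L|−L_z,max ≈ 0.4641ℏ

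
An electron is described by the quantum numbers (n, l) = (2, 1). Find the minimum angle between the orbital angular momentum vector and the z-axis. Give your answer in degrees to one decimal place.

θ_min ≈ 45.0°

|L| = √(l(l+1)) ℏ = √2 ℏ.
The smallest angle corresponds to the largest L_z, i.e. m_l = l = 1, giving L_z = 1ℏ.
cos θ_min = 1/√2, so θ_min ≈ 45.0°.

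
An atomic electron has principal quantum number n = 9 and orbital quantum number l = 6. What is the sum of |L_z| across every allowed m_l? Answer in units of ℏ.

The allowed m_l values are -6, -5, -4, -3, -2, -1, 0, 1, 2, 3, 4, 5, 6.
Σ|m_l| = 2·6(6+1)/2 = 42.

Σ|L_z| = 42 ℏ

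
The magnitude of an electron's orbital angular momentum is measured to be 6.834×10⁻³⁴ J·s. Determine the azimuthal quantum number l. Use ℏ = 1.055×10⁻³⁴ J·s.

l = 6

In units of ℏ, |L| ≈ 6.478.
Set l(l+1) = 41.96; the integer solution is l = 6.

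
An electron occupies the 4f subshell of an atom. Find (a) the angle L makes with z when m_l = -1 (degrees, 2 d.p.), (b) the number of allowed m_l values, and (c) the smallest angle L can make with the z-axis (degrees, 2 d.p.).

4f means n = 4, l = 3.
For m_l = -1: cos θ = -1/√12, θ ≈ 106.78°.
There are 2l+1 = 7 values of m_l.
cos θ_min = 3/√12, so θ_min ≈ 30.00°.

θ(m_l=-1) ≈ 106.78°; 7 values; θ_min ≈ 30.00°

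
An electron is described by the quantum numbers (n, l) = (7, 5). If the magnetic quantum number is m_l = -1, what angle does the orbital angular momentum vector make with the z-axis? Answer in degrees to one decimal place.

|L| = √(l(l+1)) ℏ = √30 ℏ.
L_z = m_l ℏ = −1ℏ.
cos θ = L_z/|L| = -1/√30, so θ ≈ 100.5°.

θ ≈ 100.5°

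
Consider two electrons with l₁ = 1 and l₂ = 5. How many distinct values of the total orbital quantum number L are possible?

The total orbital quantum number L ranges from |l₁ − l₂| to l₁ + l₂ in integer steps.
So L can be 4, 5, 6.
That is 3 values.

3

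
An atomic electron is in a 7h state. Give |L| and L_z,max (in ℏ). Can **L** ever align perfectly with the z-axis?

No: L_z,max = 5ℏ < |L| = √30 ℏ ≈ 5.477ℏ

The 7h subshell has l = 5.
|L| = √30 ℏ ≈ 5.4772ℏ, while L_z,max = lℏ = 5ℏ.
Since |L| > L_z,max, the vector can never point exactly along z; the closest it comes is θ_min = arccos(5/√30) ≈ 24.1°.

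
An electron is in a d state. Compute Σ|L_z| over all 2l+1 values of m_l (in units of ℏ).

Σ|L_z| = 6 ℏ

For a d orbital, l = 2.
m_l ∈ {-2, -1, 0, 1, 2}.
Σ|m_l| = 2(1+2+…+2) = 6.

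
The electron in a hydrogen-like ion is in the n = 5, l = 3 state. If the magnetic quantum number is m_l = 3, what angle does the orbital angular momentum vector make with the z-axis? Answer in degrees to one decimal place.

|L|² = l(l+1)ℏ² = 12ℏ², so |L| = 2√3 ℏ.
L_z = m_l ℏ = 3ℏ.
cos θ = L_z/|L| = 3/√12, so θ ≈ 30.0°.

θ ≈ 30.0°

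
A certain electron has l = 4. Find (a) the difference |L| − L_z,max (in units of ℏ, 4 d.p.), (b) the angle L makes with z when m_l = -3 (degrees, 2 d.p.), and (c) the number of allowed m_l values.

|L|−L_z,max ≈ 0.4721ℏ; θ(m_l=-3) ≈ 132.13°; 9 values

|L| − L_z,max = (2√5 − 4)ℏ ≈ 0.4721ℏ.
For m_l = -3: cos θ = -3/√20, θ ≈ 132.13°.
There are 2l+1 = 9 values of m_l.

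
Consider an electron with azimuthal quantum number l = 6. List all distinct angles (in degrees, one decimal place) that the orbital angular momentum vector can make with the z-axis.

|L|² = l(l+1)ℏ² = 42ℏ², so |L| = √42 ℏ.
cos θ = m_l/√42 for each m_l ∈ {-6, -5, -4, -3, -2, -1, 0, 1, 2, 3, 4, 5, 6}.

θ ∈ {22.2°, 39.5°, 51.9°, 62.4°, 72.0°, 81.1°, 90.0°, 98.9°, 108.0°, 117.6°, 128.1°, 140.5°, 157.8°}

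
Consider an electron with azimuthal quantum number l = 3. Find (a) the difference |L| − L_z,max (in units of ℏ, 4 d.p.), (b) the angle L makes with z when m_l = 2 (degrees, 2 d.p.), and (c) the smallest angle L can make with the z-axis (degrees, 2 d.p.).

|L|−L_z,max ≈ 0.4641ℏ; θ(m_l=2) ≈ 54.74°; θ_min ≈ 30.00°

|L| − L_z,max = (2√3 − 3)ℏ ≈ 0.4641ℏ.
For m_l = 2: cos θ = 2/√12, θ ≈ 54.74°.
cos θ_min = 3/√12, so θ_min ≈ 30.00°.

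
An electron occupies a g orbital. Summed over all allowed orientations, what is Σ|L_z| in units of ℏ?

For a g orbital, l = 4.
The allowed m_l values are -4, -3, -2, -1, 0, 1, 2, 3, 4.
Σ|m_l| = 2·4(4+1)/2 = 20.

Σ|L_z| = 20 ℏ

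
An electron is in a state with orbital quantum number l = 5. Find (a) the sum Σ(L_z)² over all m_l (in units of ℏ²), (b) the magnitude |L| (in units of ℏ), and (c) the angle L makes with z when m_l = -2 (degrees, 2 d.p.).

Σ m_l² = 110, so Σ(L_z)² = 110 ℏ².
|L| = ℏ√(5·6) = √30 ℏ ≈ 5.477ℏ.
For m_l = -2: cos θ = -2/√30, θ ≈ 111.42°.

Σ(L_z)² = 110 ℏ²; |L| = √30 ℏ ≈ 5.477ℏ; θ(m_l=-2) ≈ 111.42°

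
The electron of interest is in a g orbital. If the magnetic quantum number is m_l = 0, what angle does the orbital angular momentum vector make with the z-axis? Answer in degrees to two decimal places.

A g state has l = 4.
|L| = ℏ√(l(l+1)) = 2√5 ℏ.
L_z = m_l ℏ = 0ℏ.
cos θ = L_z/|L| = 0/√20, so θ ≈ 90.00°.

θ ≈ 90.00°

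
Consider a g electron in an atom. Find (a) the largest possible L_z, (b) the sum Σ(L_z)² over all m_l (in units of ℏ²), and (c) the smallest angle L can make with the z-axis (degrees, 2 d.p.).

The letter g corresponds to l = 4.
L_z,max = lℏ = 4ℏ.
Σ m_l² = 60, so Σ(L_z)² = 60 ℏ².
cos θ_min = 4/√20, so θ_min ≈ 26.57°.

L_z,max = 4ℏ; Σ(L_z)² = 60 ℏ²; θ_min ≈ 26.57°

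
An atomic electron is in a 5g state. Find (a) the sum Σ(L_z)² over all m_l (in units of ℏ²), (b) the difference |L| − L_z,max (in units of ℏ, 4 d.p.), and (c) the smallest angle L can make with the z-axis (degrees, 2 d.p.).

The 5g subshell has l = 4.
Σ m_l² = 60, so Σ(L_z)² = 60 ℏ².
|L| − L_z,max = (2√5 − 4)ℏ ≈ 0.4721ℏ.
cos θ_min = 4/√20, so θ_min ≈ 26.57°.

Σ(L_z)² = 60 ℏ²; |L|−L_z,max ≈ 0.4721ℏ; θ_min ≈ 26.57°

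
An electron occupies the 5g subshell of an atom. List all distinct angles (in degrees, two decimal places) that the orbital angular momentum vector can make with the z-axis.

θ ∈ {26.57°, 47.87°, 63.43°, 77.08°, 90.00°, 102.92°, 116.57°, 132.13°, 153.43°}

For 5g, l = 4.
|L| = √(l(l+1)) ℏ = 2√5 ℏ.
cos θ = m_l/√20 for each m_l ∈ {-4, -3, -2, -1, 0, 1, 2, 3, 4}.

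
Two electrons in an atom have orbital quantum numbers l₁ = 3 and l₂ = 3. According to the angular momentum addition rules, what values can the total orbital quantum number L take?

L = 0, 1, 2, 3, 4, 5, 6

By the triangle rule, |l₁ − l₂| ≤ L ≤ l₁ + l₂.
So L can be 0, 1, 2, 3, 4, 5, 6.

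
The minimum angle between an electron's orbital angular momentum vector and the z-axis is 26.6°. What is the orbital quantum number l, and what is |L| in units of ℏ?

l = 4, |L| = 2√5 ℏ ≈ 4.472ℏ

cos²θ_min = l/(l+1) = 0.7995.
Solving: l = 4.
Then |L| = ℏ√(4·5) = 2√5 ℏ.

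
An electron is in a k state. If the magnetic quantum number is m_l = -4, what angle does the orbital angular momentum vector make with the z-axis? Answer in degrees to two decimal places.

θ ≈ 122.31°

A k state has l = 7.
|L| = ℏ√(l(l+1)) = 2√14 ℏ.
L_z = m_l ℏ = −4ℏ.
cos θ = L_z/|L| = -4/√56, so θ ≈ 122.31°.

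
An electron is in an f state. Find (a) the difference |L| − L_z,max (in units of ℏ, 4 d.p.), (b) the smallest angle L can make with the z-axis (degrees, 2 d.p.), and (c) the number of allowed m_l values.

For an f orbital, l = 3.
|L| − L_z,max = (2√3 − 3)ℏ ≈ 0.4641ℏ.
cos θ_min = 3/√12, so θ_min ≈ 30.00°.
There are 2l+1 = 7 values of m_l.

|L|−L_z,max ≈ 0.4641ℏ; θ_min ≈ 30.00°; 7 values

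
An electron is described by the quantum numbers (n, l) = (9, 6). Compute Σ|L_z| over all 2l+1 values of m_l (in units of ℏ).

m_l ∈ {-6, -5, -4, -3, -2, -1, 0, 1, 2, 3, 4, 5, 6}.
Σ|m_l| = l(l+1) = 42.

Σ|L_z| = 42 ℏ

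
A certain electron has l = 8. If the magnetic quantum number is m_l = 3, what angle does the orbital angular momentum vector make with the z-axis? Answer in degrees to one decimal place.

|L| = ℏ√(l(l+1)) = 6√2 ℏ.
L_z = m_l ℏ = 3ℏ.
cos θ = L_z/|L| = 3/√72, so θ ≈ 69.3°.

θ ≈ 69.3°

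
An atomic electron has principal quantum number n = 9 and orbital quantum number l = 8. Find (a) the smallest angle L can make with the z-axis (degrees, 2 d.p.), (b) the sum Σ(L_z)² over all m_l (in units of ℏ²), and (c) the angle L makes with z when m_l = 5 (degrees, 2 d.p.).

θ_min ≈ 19.47°; Σ(L_z)² = 408 ℏ²; θ(m_l=5) ≈ 53.90°

cos θ_min = 8/√72, so θ_min ≈ 19.47°.
Σ m_l² = 408, so Σ(L_z)² = 408 ℏ².
For m_l = 5: cos θ = 5/√72, θ ≈ 53.90°.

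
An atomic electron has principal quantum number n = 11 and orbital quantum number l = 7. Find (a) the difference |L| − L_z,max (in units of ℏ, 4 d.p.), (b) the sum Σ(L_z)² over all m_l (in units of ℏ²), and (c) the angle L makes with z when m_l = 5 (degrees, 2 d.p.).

|L|−L_z,max ≈ 0.4833ℏ; Σ(L_z)² = 280 ℏ²; θ(m_l=5) ≈ 48.08°

|L| − L_z,max = (2√14 − 7)ℏ ≈ 0.4833ℏ.
Σ m_l² = 280, so Σ(L_z)² = 280 ℏ².
For m_l = 5: cos θ = 5/√56, θ ≈ 48.08°.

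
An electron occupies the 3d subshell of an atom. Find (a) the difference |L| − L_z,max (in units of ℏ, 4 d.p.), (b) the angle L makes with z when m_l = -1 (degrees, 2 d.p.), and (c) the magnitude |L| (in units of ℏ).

|L|−L_z,max ≈ 0.4495ℏ; θ(m_l=-1) ≈ 114.09°; |L| = √6 ℏ ≈ 2.449ℏ

3d means n = 3, l = 2.
|L| − L_z,max = (√6 − 2)ℏ ≈ 0.4495ℏ.
For m_l = -1: cos θ = -1/√6, θ ≈ 114.09°.
|L| = ℏ√(2·3) = √6 ℏ ≈ 2.449ℏ.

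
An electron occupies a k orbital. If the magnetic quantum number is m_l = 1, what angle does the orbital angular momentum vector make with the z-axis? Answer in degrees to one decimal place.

The letter k corresponds to l = 7.
|L|² = l(l+1)ℏ² = 56ℏ², so |L| = 2√14 ℏ.
L_z = m_l ℏ = 1ℏ.
cos θ = L_z/|L| = 1/√56, so θ ≈ 82.3°.

θ ≈ 82.3°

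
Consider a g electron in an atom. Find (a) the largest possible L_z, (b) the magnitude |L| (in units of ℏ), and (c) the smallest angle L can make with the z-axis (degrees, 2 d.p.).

L_z,max = 4ℏ; |L| = 2√5 ℏ ≈ 4.472ℏ; θ_min ≈ 26.57°

For a g orbital, l = 4.
L_z,max = lℏ = 4ℏ.
|L| = ℏ√(4·5) = 2√5 ℏ ≈ 4.472ℏ.
cos θ_min = 4/√20, so θ_min ≈ 26.57°.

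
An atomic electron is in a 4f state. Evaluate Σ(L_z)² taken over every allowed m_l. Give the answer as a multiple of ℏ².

The 4f subshell has l = 3.
m_l ∈ {-3, -2, -1, 0, 1, 2, 3}.
Σ m_l² = 2·(1 + 4 + 9) = 28.

Σ(L_z)² = 28 ℏ²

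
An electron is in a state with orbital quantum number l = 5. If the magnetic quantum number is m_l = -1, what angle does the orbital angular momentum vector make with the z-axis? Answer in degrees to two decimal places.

|L| = √(l(l+1)) ℏ = √30 ℏ.
L_z = m_l ℏ = −1ℏ.
cos θ = L_z/|L| = -1/√30, so θ ≈ 100.52°.

θ ≈ 100.52°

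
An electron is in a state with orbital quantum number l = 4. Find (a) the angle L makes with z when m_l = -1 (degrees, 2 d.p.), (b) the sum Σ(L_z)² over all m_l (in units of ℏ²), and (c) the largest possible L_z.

θ(m_l=-1) ≈ 102.92°; Σ(L_z)² = 60 ℏ²; L_z,max = 4ℏ

For m_l = -1: cos θ = -1/√20, θ ≈ 102.92°.
Σ m_l² = 60, so Σ(L_z)² = 60 ℏ².
L_z,max = lℏ = 4ℏ.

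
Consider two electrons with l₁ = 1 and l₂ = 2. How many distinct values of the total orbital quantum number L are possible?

Angular momentum addition gives L = |l₁ − l₂|, …, l₁ + l₂.
L ∈ {1, 2, 3}.
That is 3 values.

3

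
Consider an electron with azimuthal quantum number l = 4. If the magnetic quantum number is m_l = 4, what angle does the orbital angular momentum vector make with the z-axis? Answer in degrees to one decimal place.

|L| = √(l(l+1)) ℏ = 2√5 ℏ.
L_z = m_l ℏ = 4ℏ.
cos θ = L_z/|L| = 4/√20, so θ ≈ 26.6°.

θ ≈ 26.6°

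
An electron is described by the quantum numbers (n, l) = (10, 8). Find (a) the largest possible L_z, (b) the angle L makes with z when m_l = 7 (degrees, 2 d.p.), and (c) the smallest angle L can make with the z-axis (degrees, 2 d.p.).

L_z,max = lℏ = 8ℏ.
For m_l = 7: cos θ = 7/√72, θ ≈ 34.42°.
cos θ_min = 8/√72, so θ_min ≈ 19.47°.

L_z,max = 8ℏ; θ(m_l=7) ≈ 34.42°; θ_min ≈ 19.47°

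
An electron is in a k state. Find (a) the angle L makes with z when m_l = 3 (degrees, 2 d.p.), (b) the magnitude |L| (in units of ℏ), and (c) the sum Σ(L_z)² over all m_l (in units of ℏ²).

A k state has l = 7.
For m_l = 3: cos θ = 3/√56, θ ≈ 66.37°.
|L| = ℏ√(7·8) = 2√14 ℏ ≈ 7.483ℏ.
Σ m_l² = 280, so Σ(L_z)² = 280 ℏ².

θ(m_l=3) ≈ 66.37°; |L| = 2√14 ℏ ≈ 7.483ℏ; Σ(L_z)² = 280 ℏ²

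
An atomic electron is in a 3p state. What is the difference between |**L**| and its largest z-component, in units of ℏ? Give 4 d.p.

For 3p, l = 1.
|L| = √2 ℏ ≈ 1.4142ℏ, while L_z,max = lℏ = 1ℏ.
The difference is (√2 − 1)ℏ ≈ 0.4142ℏ.

|L| − L_z,max ≈ 0.4142ℏ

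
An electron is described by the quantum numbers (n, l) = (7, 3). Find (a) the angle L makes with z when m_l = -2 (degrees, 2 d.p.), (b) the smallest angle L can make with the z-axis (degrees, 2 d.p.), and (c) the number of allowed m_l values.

θ(m_l=-2) ≈ 125.26°; θ_min ≈ 30.00°; 7 values

For m_l = -2: cos θ = -2/√12, θ ≈ 125.26°.
cos θ_min = 3/√12, so θ_min ≈ 30.00°.
There are 2l+1 = 7 values of m_l.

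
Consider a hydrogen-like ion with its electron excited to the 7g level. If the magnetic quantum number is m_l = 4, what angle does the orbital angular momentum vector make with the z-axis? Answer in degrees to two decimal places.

θ ≈ 26.57°

The 7g level has l = 4.
|L| = ℏ√(l(l+1)) = 2√5 ℏ.
L_z = m_l ℏ = 4ℏ.
cos θ = L_z/|L| = 4/√20, so θ ≈ 26.57°.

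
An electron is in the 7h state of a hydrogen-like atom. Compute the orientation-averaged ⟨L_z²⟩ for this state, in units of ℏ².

For 7h, l = 5.
m_l runs from −5 to 5, i.e. {-5, -4, -3, -2, -1, 0, 1, 2, 3, 4, 5}.
⟨L_z²⟩ = ℏ²·l(l+1)/3 = 10ℏ².

⟨L_z²⟩ = 10 ℏ²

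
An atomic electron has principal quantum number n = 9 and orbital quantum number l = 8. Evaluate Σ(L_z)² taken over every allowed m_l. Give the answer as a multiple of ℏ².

Σ(L_z)² = 408 ℏ²

The allowed m_l values are -8, -7, -6, -5, -4, -3, -2, -1, 0, 1, 2, 3, 4, 5, 6, 7, 8.
Σ m_l² = l(l+1)(2l+1)/3 = 8·9·17/3 = 408.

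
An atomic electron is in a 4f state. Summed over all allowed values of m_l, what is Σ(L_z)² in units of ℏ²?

Σ(L_z)² = 28 ℏ²

For 4f, l = 3.
m_l runs from −3 to 3, i.e. {-3, -2, -1, 0, 1, 2, 3}.
Σ m_l² = l(l+1)(2l+1)/3 = 3·4·7/3 = 28.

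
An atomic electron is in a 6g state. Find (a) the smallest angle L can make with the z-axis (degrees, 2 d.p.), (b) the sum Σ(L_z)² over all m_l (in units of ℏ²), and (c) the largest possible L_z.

For 6g, l = 4.
cos θ_min = 4/√20, so θ_min ≈ 26.57°.
Σ m_l² = 60, so Σ(L_z)² = 60 ℏ².
L_z,max = lℏ = 4ℏ.

θ_min ≈ 26.57°; Σ(L_z)² = 60 ℏ²; L_z,max = 4ℏ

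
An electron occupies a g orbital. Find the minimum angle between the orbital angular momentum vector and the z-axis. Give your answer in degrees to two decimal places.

θ_min ≈ 26.57°

The letter g corresponds to l = 4.
|L| = ℏ√(l(l+1)) = 2√5 ℏ.
The smallest angle corresponds to the largest L_z, i.e. m_l = l = 4, giving L_z = 4ℏ.
cos θ_min = 4/√20, so θ_min ≈ 26.57°.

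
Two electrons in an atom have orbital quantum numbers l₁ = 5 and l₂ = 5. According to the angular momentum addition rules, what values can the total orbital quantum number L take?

L = 0, 1, 2, 3, 4, 5, 6, 7, 8, 9, 10

By the triangle rule, |l₁ − l₂| ≤ L ≤ l₁ + l₂.
So L can be 0, 1, 2, 3, 4, 5, 6, 7, 8, 9, 10.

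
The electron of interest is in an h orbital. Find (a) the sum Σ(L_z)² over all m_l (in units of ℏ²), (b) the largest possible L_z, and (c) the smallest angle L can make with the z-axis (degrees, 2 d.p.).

The letter h corresponds to l = 5.
Σ m_l² = 110, so Σ(L_z)² = 110 ℏ².
L_z,max = lℏ = 5ℏ.
cos θ_min = 5/√30, so θ_min ≈ 24.09°.

Σ(L_z)² = 110 ℏ²; L_z,max = 5ℏ; θ_min ≈ 24.09°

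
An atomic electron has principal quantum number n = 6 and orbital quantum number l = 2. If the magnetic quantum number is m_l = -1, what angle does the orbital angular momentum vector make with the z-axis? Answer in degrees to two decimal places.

θ ≈ 114.09°

|L|² = l(l+1)ℏ² = 6ℏ², so |L| = √6 ℏ.
L_z = m_l ℏ = −1ℏ.
cos θ = L_z/|L| = -1/√6, so θ ≈ 114.09°.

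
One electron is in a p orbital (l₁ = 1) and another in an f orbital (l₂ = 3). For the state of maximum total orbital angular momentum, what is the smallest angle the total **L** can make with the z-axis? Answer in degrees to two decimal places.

By the triangle rule, |l₁ − l₂| ≤ L ≤ l₁ + l₂.
Allowed values: L = 2, 3, 4.
The maximum is L = 4, with |L_tot| = ℏ√(4·5) = 2√5 ℏ.
The minimum angle with z is arccos(4/√20) ≈ 26.57°.

θ_min ≈ 26.57°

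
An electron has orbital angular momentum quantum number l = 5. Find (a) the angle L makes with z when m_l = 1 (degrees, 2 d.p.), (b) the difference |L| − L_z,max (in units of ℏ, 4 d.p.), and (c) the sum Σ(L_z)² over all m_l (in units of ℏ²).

θ(m_l=1) ≈ 79.48°; |L|−L_z,max ≈ 0.4772ℏ; Σ(L_z)² = 110 ℏ²

For m_l = 1: cos θ = 1/√30, θ ≈ 79.48°.
|L| − L_z,max = (√30 − 5)ℏ ≈ 0.4772ℏ.
Σ m_l² = 110, so Σ(L_z)² = 110 ℏ².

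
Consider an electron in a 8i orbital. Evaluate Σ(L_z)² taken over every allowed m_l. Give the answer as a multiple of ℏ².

Σ(L_z)² = 182 ℏ²

For 8i, l = 6.
The allowed m_l values are -6, -5, -4, -3, -2, -1, 0, 1, 2, 3, 4, 5, 6.
Summing m² from −6 to 6: Σ m_l² = 182.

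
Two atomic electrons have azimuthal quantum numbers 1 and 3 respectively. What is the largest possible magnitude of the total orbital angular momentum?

L runs from |1 − 3| = 2 to 1 + 3 = 4.
L ∈ {2, 3, 4}.
The largest magnitude corresponds to L = 4: |L_tot| = ℏ√(4·5) = 2√5 ℏ.

|L_tot|_max = 2√5 ℏ ≈ 4.472ℏ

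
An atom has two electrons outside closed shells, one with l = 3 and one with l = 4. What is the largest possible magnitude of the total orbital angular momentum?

L runs from |3 − 4| = 1 to 3 + 4 = 7.
L ∈ {1, 2, 3, 4, 5, 6, 7}.
The largest magnitude corresponds to L = 7: |L_tot| = ℏ√(7·8) = 2√14 ℏ.

|L_tot|_max = 2√14 ℏ ≈ 7.483ℏ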